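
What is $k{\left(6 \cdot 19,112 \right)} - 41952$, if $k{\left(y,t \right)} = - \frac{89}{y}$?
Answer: $- \frac{4782617}{114} \approx -41953.0$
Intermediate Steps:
$k{\left(6 \cdot 19,112 \right)} - 41952 = - \frac{89}{6 \cdot 19} - 41952 = - \frac{89}{114} - 41952 = - \frac{4782617}{114}$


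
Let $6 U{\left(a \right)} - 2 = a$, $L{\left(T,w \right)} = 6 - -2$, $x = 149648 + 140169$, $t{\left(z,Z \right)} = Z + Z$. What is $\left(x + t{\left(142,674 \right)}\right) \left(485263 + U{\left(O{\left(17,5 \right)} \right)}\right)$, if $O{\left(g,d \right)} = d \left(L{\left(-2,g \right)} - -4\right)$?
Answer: $141294610100$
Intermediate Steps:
$t{\left(z,Z \right)} = 2 Z$
$x = 289817$
$L{\left(T,w \right)} = 8$ ($L{\left(T,w \right)} = 6 + 2 = 8$)
$O{\left(g,d \right)} = 12 d$ ($O{\left(g,d \right)} = d \left(8 - -4\right) = d \left(8 + 4\right) = d 12 = 12 d$)
$U{\left(a \right)} = \frac{1}{3} + \frac{a}{6}$
$\left(x + t{\left(142,674 \right)}\right) \left(485263 + U{\left(O{\left(17,5 \right)} \right)}\right) = \left(289817 + 2 \cdot 674\right) \left(485263 + \left(\frac{1}{3} + \frac{12 \cdot 5}{6}\right)\right) = \left(289817 + 1348\right) \left(485263 + \left(\frac{1}{3} + \frac{1}{6} \cdot 60\right)\right) = 291165 \left(485263 + \left(\frac{1}{3} + 10\right)\right) = 291165 \left(485263 + \frac{31}{3}\right) = 291165 \cdot \frac{1455820}{3} = 141294610100$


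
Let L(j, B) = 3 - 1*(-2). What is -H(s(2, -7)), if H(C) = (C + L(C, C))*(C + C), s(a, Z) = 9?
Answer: -252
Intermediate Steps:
L(j, B) = 5 (L(j, B) = 3 + 2 = 5)
H(C) = 2*C*(5 + C) (H(C) = (C + 5)*(C + C) = (5 + C)*(2*C) = 2*C*(5 + C))
-H(s(2, -7)) = -2*9*(5 + 9) = -2*9*14 = -1*252 = -252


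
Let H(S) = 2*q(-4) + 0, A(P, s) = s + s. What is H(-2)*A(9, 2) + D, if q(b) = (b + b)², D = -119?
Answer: 393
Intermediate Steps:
q(b) = 4*b² (q(b) = (2*b)² = 4*b²)
A(P, s) = 2*s
H(S) = 128 (H(S) = 2*(4*(-4)²) + 0 = 2*(4*16) + 0 = 2*64 + 0 = 128 + 0 = 128)
H(-2)*A(9, 2) + D = 128*(2*2) - 119 = 128*4 - 119 = 512 - 119 = 393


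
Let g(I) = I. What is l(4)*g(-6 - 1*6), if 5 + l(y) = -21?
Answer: 312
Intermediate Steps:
l(y) = -26 (l(y) = -5 - 21 = -26)
l(4)*g(-6 - 1*6) = -26*(-6 - 1*6) = -26*(-6 - 6) = -26*(-12) = 312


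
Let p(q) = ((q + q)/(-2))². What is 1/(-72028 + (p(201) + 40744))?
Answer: 1/9117 ≈ 0.00010969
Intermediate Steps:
p(q) = q² (p(q) = ((2*q)*(-½))² = (-q)² = q²)
1/(-72028 + (p(201) + 40744)) = 1/(-72028 + (201² + 40744)) = 1/(-72028 + (40401 + 40744)) = 1/(-72028 + 81145) = 1/9117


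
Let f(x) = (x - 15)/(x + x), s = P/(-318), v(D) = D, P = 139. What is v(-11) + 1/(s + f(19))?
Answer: -28097/2005 ≈ -14.013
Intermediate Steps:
s = -139/318 (s = 139/(-318) = 139*(-1/318) = -139/318 ≈ -0.43711)
f(x) = (-15 + x)/(2*x) (f(x) = (-15 + x)/((2*x)) = (-15 + x)*(1/(2*x)) = (-15 + x)/(2*x))
v(-11) + 1/(s + f(19)) = -11 + 1/(-139/318 + (½)*(-15 + 19)/19) = -11 + 1/(-139/318 + (½)*(1/19)*4) = -11 + 1/(-139/318 + 2/19) = -11 + 1/(-2005/6042) = -11 - 6042/2005 = -28097/2005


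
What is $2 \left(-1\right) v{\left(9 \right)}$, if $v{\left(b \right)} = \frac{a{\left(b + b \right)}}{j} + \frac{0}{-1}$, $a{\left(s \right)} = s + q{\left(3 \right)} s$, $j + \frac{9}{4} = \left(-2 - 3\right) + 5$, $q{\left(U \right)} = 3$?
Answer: $64$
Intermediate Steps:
$j = - \frac{9}{4}$ ($j = - \frac{9}{4} + \left(\left(-2 - 3\right) + 5\right) = - \frac{9}{4} + \left(-5 + 5\right) = - \frac{9}{4} + 0 = - \frac{9}{4} \approx -2.25$)
$a{\left(s \right)} = 4 s$ ($a{\left(s \right)} = s + 3 s = 4 s$)
$v{\left(b \right)} = - \frac{32 b}{9}$ ($v{\left(b \right)} = \frac{4 \left(b + b\right)}{- \frac{9}{4}} + \frac{0}{-1} = 4 \cdot 2 b \left(- \frac{4}{9}\right) + 0 \left(-1\right) = 8 b \left(- \frac{4}{9}\right) + 0 = - \frac{32 b}{9} + 0 = - \frac{32 b}{9}$)
$2 \left(-1\right) v{\left(9 \right)} = 2 \left(-1\right) \left(\left(- \frac{32}{9}\right) 9\right) = \left(-2\right) \left(-32\right) = 64$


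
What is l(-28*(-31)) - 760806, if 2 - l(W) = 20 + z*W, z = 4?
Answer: -764296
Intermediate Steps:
l(W) = -18 - 4*W (l(W) = 2 - (20 + 4*W) = 2 + (-20 - 4*W) = -18 - 4*W)
l(-28*(-31)) - 760806 = (-18 - (-112)*(-31)) - 760806 = (-18 - 4*868) - 760806 = (-18 - 3472) - 760806 = -3490 - 760806 = -764296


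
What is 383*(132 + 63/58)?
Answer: 2956377/58 ≈ 50972.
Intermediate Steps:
383*(132 + 63/58) = 383*(7719/58) = 2956377/58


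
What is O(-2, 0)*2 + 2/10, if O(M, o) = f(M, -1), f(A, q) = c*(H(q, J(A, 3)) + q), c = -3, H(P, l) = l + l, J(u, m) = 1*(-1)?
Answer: 91/5 ≈ 18.200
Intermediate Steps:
J(u, m) = -1
H(P, l) = 2*l
f(A, q) = 6 - 3*q (f(A, q) = -3*(2*(-1) + q) = -3*(-2 + q) = 6 - 3*q)
O(M, o) = 9 (O(M, o) = 6 - 3*(-1) = 6 + 3 = 9)
O(-2, 0)*2 + 2/10 = 9*2 + 2/10 = 18 + 2*(⅒) = 18 + ⅕ = 91/5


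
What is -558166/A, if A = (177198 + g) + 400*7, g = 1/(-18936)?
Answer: -10569431376/3408442127 ≈ -3.1010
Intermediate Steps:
g = -1/18936 ≈ -5.2809e-5
A = 3408442127/18936 (A = (177198 - 1/18936) + 400*7 = 3355421327/18936 + 2800 = 3408442127/18936 ≈ 1.8000e+5)
-558166/A = -558166/3408442127/18936 = -558166*18936/3408442127 = -10569431376/3408442127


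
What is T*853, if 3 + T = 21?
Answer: 15354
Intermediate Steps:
T = 18 (T = -3 + 21 = 18)
T*853 = 18*853 = 15354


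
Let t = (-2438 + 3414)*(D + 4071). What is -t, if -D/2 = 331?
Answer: -3327184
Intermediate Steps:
D = -662 (D = -2*331 = -662)
t = 3327184 (t = (-2438 + 3414)*(-662 + 4071) = 976*3409 = 3327184)
-t = -1*3327184 = -3327184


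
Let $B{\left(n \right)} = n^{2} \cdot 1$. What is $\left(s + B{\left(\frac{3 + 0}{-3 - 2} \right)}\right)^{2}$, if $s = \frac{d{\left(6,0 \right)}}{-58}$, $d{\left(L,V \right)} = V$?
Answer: $\frac{81}{625} \approx 0.1296$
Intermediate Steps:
$B{\left(n \right)} = n^{2}$
$s = 0$ ($s = \frac{0}{-58} = 0 \left(- \frac{1}{58}\right) = 0$)
$\left(s + B{\left(\frac{3 + 0}{-3 - 2} \right)}\right)^{2} = \left(0 + \left(\frac{3 + 0}{-3 - 2}\right)^{2}\right)^{2} = \left(0 + \left(\frac{3}{-5}\right)^{2}\right)^{2} = \left(0 + \left(3 \left(- \frac{1}{5}\right)\right)^{2}\right)^{2} = \left(0 + \left(- \frac{3}{5}\right)^{2}\right)^{2} = \left(0 + \frac{9}{25}\right)^{2} = \left(\frac{9}{25}\right)^{2} = \frac{81}{625}$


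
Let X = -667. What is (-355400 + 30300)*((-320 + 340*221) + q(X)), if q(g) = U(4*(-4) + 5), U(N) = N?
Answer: -24320405900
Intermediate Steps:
q(g) = -11 (q(g) = 4*(-4) + 5 = -16 + 5 = -11)
(-355400 + 30300)*((-320 + 340*221) + q(X)) = (-355400 + 30300)*((-320 + 340*221) - 11) = -325100*((-320 + 75140) - 11) = -325100*(74820 - 11) = -325100*74809 = -24320405900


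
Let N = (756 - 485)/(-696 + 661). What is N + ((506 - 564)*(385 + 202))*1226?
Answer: -1460914131/35 ≈ -4.1740e+7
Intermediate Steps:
N = -271/35 (N = 271/(-35) = 271*(-1/35) = -271/35 ≈ -7.7429)
N + ((506 - 564)*(385 + 202))*1226 = -271/35 + ((506 - 564)*(385 + 202))*1226 = -271/35 - 58*587*1226 = -271/35 - 34046*1226 = -271/35 - 41740396 = -1460914131/35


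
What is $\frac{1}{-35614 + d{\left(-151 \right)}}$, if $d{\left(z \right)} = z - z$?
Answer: $- \frac{1}{35614} \approx -2.8079 \cdot 10^{-5}$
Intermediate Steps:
$d{\left(z \right)} = 0$
$\frac{1}{-35614 + d{\left(-151 \right)}} = \frac{1}{-35614 + 0} = \frac{1}{-35614} = - \frac{1}{35614}$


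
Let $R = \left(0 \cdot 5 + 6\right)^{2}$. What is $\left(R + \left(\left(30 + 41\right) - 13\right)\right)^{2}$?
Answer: $8836$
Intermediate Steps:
$R = 36$ ($R = \left(0 + 6\right)^{2} = 6^{2} = 36$)
$\left(R + \left(\left(30 + 41\right) - 13\right)\right)^{2} = \left(36 + \left(\left(30 + 41\right) - 13\right)\right)^{2} = \left(36 + \left(71 - 13\right)\right)^{2} = \left(36 + 58\right)^{2} = 94^{2} = 8836$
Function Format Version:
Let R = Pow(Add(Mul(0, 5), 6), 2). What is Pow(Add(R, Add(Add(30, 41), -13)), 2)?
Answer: 8836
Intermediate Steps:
R = 36 (R = Pow(Add(0, 6), 2) = Pow(6, 2) = 36)
Pow(Add(R, Add(Add(30, 41), -13)), 2) = Pow(Add(36, Add(Add(30, 41), -13)), 2) = Pow(Add(36, Add(71, -13)), 2) = Pow(Add(36, 58), 2) = Pow(94, 2) = 8836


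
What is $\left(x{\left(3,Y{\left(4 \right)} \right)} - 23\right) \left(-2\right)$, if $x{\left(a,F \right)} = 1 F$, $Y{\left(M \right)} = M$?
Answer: $38$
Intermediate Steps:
$x{\left(a,F \right)} = F$
$\left(x{\left(3,Y{\left(4 \right)} \right)} - 23\right) \left(-2\right) = \left(4 - 23\right) \left(-2\right) = \left(-19\right) \left(-2\right) = 38$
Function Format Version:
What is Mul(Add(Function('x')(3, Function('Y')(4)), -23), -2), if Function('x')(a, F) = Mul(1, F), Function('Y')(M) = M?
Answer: 38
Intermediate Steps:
Function('x')(a, F) = F
Mul(Add(Function('x')(3, Function('Y')(4)), -23), -2) = Mul(Add(4, -23), -2) = Mul(-19, -2) = 38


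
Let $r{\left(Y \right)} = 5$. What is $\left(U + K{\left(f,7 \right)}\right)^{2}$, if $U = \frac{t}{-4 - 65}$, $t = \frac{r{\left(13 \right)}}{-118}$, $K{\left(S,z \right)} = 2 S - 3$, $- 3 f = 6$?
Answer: $\frac{3247746121}{66292164} \approx 48.991$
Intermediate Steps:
$f = -2$ ($f = \left(- \frac{1}{3}\right) 6 = -2$)
$K{\left(S,z \right)} = -3 + 2 S$
$t = - \frac{5}{118}$ ($t = \frac{5}{-118} = 5 \left(- \frac{1}{118}\right) = - \frac{5}{118} \approx -0.042373$)
$U = \frac{5}{8142}$ ($U = - \frac{5}{118 \left(-4 - 65\right)} = - \frac{5}{118 \left(-69\right)} = \left(- \frac{5}{118}\right) \left(- \frac{1}{69}\right) = \frac{5}{8142} \approx 0.0006141$)
$\left(U + K{\left(f,7 \right)}\right)^{2} = \left(\frac{5}{8142} + \left(-3 + 2 \left(-2\right)\right)\right)^{2} = \left(\frac{5}{8142} - 7\right)^{2} = \left(- \frac{56989}{8142}\right)^{2} = \frac{3247746121}{66292164}$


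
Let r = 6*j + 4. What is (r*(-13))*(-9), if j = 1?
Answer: 1170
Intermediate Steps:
r = 10 (r = 6*1 + 4 = 6 + 4 = 10)
(r*(-13))*(-9) = (10*(-13))*(-9) = -130*(-9) = 1170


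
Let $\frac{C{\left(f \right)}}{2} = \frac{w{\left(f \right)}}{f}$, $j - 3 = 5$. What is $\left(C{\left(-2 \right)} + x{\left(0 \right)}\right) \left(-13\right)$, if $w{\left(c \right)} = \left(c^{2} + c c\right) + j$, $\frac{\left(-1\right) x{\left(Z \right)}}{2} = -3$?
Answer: $130$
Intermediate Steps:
$j = 8$ ($j = 3 + 5 = 8$)
$x{\left(Z \right)} = 6$ ($x{\left(Z \right)} = \left(-2\right) \left(-3\right) = 6$)
$w{\left(c \right)} = 8 + 2 c^{2}$ ($w{\left(c \right)} = \left(c^{2} + c c\right) + 8 = \left(c^{2} + c^{2}\right) + 8 = 2 c^{2} + 8 = 8 + 2 c^{2}$)
$C{\left(f \right)} = \frac{2 \left(8 + 2 f^{2}\right)}{f}$ ($C{\left(f \right)} = 2 \frac{8 + 2 f^{2}}{f} = \frac{2 \left(8 + 2 f^{2}\right)}{f}$)
$\left(C{\left(-2 \right)} + x{\left(0 \right)}\right) \left(-13\right) = \left(\left(4 \left(-2\right) + \frac{16}{-2}\right) + 6\right) \left(-13\right) = \left(\left(-8 + 16 \left(- \frac{1}{2}\right)\right) + 6\right) \left(-13\right) = \left(\left(-8 - 8\right) + 6\right) \left(-13\right) = \left(-16 + 6\right) \left(-13\right) = \left(-10\right) \left(-13\right) = 130$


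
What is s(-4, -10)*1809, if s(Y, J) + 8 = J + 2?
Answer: -28944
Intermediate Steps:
s(Y, J) = -6 + J (s(Y, J) = -8 + (J + 2) = -8 + (2 + J) = -6 + J)
s(-4, -10)*1809 = (-6 - 10)*1809 = -16*1809 = -28944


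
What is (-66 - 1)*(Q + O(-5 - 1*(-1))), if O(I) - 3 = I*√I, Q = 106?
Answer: -7303 + 536*I ≈ -7303.0 + 536.0*I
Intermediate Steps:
O(I) = 3 + I^(3/2) (O(I) = 3 + I*√I = 3 + I^(3/2))
(-66 - 1)*(Q + O(-5 - 1*(-1))) = (-66 - 1)*(106 + (3 + (-5 - 1*(-1))^(3/2))) = -67*(106 + (3 + (-5 + 1)^(3/2))) = -67*(106 + (3 + (-4)^(3/2))) = -67*(106 + (3 - 8*I)) = -67*(109 - 8*I) = -7303 + 536*I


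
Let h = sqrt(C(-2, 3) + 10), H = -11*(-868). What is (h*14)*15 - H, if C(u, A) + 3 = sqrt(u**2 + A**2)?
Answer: -9548 + 210*sqrt(7 + sqrt(13)) ≈ -8864.1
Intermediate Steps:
C(u, A) = -3 + sqrt(A**2 + u**2) (C(u, A) = -3 + sqrt(u**2 + A**2) = -3 + sqrt(A**2 + u**2))
H = 9548
h = sqrt(7 + sqrt(13)) (h = sqrt((-3 + sqrt(3**2 + (-2)**2)) + 10) = sqrt((-3 + sqrt(9 + 4)) + 10) = sqrt((-3 + sqrt(13)) + 10) = sqrt(7 + sqrt(13)) ≈ 3.2566)
(h*14)*15 - H = (sqrt(7 + sqrt(13))*14)*15 - 1*9548 = (14*sqrt(7 + sqrt(13)))*15 - 9548 = 210*sqrt(7 + sqrt(13)) - 9548 = -9548 + 210*sqrt(7 + sqrt(13))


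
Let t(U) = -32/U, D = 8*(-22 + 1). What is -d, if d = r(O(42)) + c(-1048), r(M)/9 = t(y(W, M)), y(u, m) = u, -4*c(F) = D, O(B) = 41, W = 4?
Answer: 30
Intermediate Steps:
D = -168 (D = 8*(-21) = -168)
c(F) = 42 (c(F) = -¼*(-168) = 42)
r(M) = -72 (r(M) = 9*(-32/4) = 9*(-32*¼) = 9*(-8) = -72)
d = -30 (d = -72 + 42 = -30)
-d = -1*(-30) = 30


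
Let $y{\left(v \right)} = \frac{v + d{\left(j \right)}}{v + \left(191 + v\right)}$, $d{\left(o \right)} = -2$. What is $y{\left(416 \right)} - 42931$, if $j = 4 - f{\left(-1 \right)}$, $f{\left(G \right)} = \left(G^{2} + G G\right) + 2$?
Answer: $- \frac{14639333}{341} \approx -42931.0$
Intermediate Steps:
$f{\left(G \right)} = 2 + 2 G^{2}$ ($f{\left(G \right)} = \left(G^{2} + G^{2}\right) + 2 = 2 G^{2} + 2 = 2 + 2 G^{2}$)
$j = 0$ ($j = 4 - \left(2 + 2 \left(-1\right)^{2}\right) = 4 - \left(2 + 2 \cdot 1\right) = 4 - \left(2 + 2\right) = 4 - 4 = 0$)
$y{\left(v \right)} = \frac{-2 + v}{191 + 2 v}$ ($y{\left(v \right)} = \frac{v - 2}{v + \left(191 + v\right)} = \frac{-2 + v}{191 + 2 v}$)
$y{\left(416 \right)} - 42931 = \frac{-2 + 416}{191 + 2 \cdot 416} - 42931 = \frac{1}{191 + 832} \cdot 414 - 42931 = \frac{1}{1023} \cdot 414 - 42931 = \frac{138}{341} - 42931 = - \frac{14639333}{341}$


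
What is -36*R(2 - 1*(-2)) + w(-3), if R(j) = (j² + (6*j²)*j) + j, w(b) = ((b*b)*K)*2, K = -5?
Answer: -14634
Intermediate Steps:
w(b) = -10*b² (w(b) = ((b*b)*(-5))*2 = (b²*(-5))*2 = -5*b²*2 = -10*b²)
R(j) = j + j² + 6*j³ (R(j) = (j² + 6*j³) + j = j + j² + 6*j³)
-36*R(2 - 1*(-2)) + w(-3) = -36*(2 - 1*(-2))*(1 + (2 - 1*(-2)) + 6*(2 - 1*(-2))²) - 10*(-3)² = -36*(2 + 2)*(1 + (2 + 2) + 6*(2 + 2)²) - 10*9 = -144*(1 + 4 + 6*4²) - 90 = -144*(1 + 4 + 6*16) - 90 = -144*(1 + 4 + 96) - 90 = -144*101 - 90 = -36*404 - 90 = -14544 - 90 = -14634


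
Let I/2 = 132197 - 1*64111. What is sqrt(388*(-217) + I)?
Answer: 2*sqrt(12994) ≈ 227.98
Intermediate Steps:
I = 136172 (I = 2*(132197 - 1*64111) = 2*(132197 - 64111) = 2*68086 = 136172)
sqrt(388*(-217) + I) = sqrt(388*(-217) + 136172) = sqrt(-84196 + 136172) = sqrt(51976) = 2*sqrt(12994)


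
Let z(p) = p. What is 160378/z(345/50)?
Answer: 1603780/69 ≈ 23243.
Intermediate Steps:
160378/z(345/50) = 160378/((345/50)) = 160378/((345*(1/50))) = 160378/(69/10) = 160378*(10/69) = 1603780/69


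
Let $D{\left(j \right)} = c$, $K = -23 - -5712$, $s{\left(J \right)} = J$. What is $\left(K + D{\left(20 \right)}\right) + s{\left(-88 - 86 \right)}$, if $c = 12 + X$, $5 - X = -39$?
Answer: $5571$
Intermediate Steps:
$X = 44$ ($X = 5 - -39 = 5 + 39 = 44$)
$K = 5689$ ($K = -23 + 5712 = 5689$)
$c = 56$ ($c = 12 + 44 = 56$)
$D{\left(j \right)} = 56$
$\left(K + D{\left(20 \right)}\right) + s{\left(-88 - 86 \right)} = \left(5689 + 56\right) - 174 = 5745 - 174 = 5571$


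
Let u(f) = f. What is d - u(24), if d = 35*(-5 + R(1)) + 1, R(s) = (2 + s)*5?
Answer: 327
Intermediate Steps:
R(s) = 10 + 5*s
d = 351 (d = 35*(-5 + (10 + 5*1)) + 1 = 35*(-5 + (10 + 5)) + 1 = 35*(-5 + 15) + 1 = 35*10 + 1 = 350 + 1 = 351)
d - u(24) = 351 - 1*24 = 351 - 24 = 327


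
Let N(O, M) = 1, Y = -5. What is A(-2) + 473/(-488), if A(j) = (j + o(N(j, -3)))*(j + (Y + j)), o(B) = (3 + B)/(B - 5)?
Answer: 12703/488 ≈ 26.031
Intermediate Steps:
o(B) = (3 + B)/(-5 + B)
A(j) = (-1 + j)*(-5 + 2*j) (A(j) = (j + (3 + 1)/(-5 + 1))*(j + (-5 + j)) = (j + 4/(-4))*(-5 + 2*j) = (j - ¼*4)*(-5 + 2*j) = (j - 1)*(-5 + 2*j) = (-1 + j)*(-5 + 2*j))
A(-2) + 473/(-488) = (5 - 7*(-2) + 2*(-2)²) + 473/(-488) = (5 + 14 + 2*4) + 473*(-1/488) = (5 + 14 + 8) - 473/488 = 27 - 473/488 = 12703/488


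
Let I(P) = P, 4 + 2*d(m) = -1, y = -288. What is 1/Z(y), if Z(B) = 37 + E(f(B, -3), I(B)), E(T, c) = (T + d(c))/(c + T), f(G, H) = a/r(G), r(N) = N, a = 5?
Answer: 82949/3069838 ≈ 0.027021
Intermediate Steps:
d(m) = -5/2 (d(m) = -2 + (½)*(-1) = -2 - ½ = -5/2)
f(G, H) = 5/G
E(T, c) = (-5/2 + T)/(T + c) (E(T, c) = (T - 5/2)/(c + T) = (-5/2 + T)/(T + c))
Z(B) = 37 + (-5/2 + 5/B)/(B + 5/B) (Z(B) = 37 + (-5/2 + 5/B)/(5/B + B) = 37 + (-5/2 + 5/B)/(B + 5/B))
1/Z(y) = 1/((380 - 5*(-288) + 74*(-288)²)/(2*(5 + (-288)²))) = 1/((380 + 1440 + 74*82944)/(2*(5 + 82944))) = 1/((½)*(380 + 1440 + 6137856)/82949) = 1/((½)*(1/82949)*6139676) = 1/(3069838/82949) = 82949/3069838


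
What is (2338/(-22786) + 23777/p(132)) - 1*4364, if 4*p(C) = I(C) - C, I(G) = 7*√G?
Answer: -5210343787/945619 - 332878*√33/2739 ≈ -6208.1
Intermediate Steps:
p(C) = -C/4 + 7*√C/4 (p(C) = (7*√C - C)/4 = (-C + 7*√C)/4 = -C/4 + 7*√C/4)
(2338/(-22786) + 23777/p(132)) - 1*4364 = (2338/(-22786) + 23777/(-¼*132 + 7*√132/4)) - 1*4364 = (2338*(-1/22786) + 23777/(-33 + 7*(2*√33)/4)) - 4364 = (-1169/11393 + 23777/(-33 + 7*√33/2)) - 4364 = -49720221/11393 + 23777/(-33 + 7*√33/2)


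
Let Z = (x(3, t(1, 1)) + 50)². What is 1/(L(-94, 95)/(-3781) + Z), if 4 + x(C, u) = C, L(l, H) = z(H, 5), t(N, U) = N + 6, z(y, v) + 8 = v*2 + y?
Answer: 3781/9078084 ≈ 0.00041650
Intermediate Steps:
z(y, v) = -8 + y + 2*v (z(y, v) = -8 + (v*2 + y) = -8 + (2*v + y) = -8 + (y + 2*v) = -8 + y + 2*v)
t(N, U) = 6 + N
L(l, H) = 2 + H (L(l, H) = -8 + H + 2*5 = -8 + H + 10 = 2 + H)
x(C, u) = -4 + C
Z = 2401 (Z = ((-4 + 3) + 50)² = (-1 + 50)² = 49² = 2401)
1/(L(-94, 95)/(-3781) + Z) = 1/((2 + 95)/(-3781) + 2401) = 1/(97*(-1/3781) + 2401) = 1/(-97/3781 + 2401) = 1/(9078084/3781) = 3781/9078084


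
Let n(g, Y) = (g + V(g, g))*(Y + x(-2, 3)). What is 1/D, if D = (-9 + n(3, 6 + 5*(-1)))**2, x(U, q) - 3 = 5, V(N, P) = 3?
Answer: 1/2025 ≈ 0.00049383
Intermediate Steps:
x(U, q) = 8 (x(U, q) = 3 + 5 = 8)
n(g, Y) = (3 + g)*(8 + Y) (n(g, Y) = (g + 3)*(Y + 8) = (3 + g)*(8 + Y))
D = 2025 (D = (-9 + (24 + 3*(6 + 5*(-1)) + 8*3 + (6 + 5*(-1))*3))**2 = (-9 + (24 + 3*(6 - 5) + 24 + (6 - 5)*3))**2 = (-9 + (24 + 3*1 + 24 + 1*3))**2 = (-9 + (24 + 3 + 24 + 3))**2 = (-9 + 54)**2 = 45**2 = 2025)
1/D = 1/2025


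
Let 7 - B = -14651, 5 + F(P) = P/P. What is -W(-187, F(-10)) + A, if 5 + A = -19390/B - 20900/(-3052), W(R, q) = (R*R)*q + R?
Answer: 111891287758/798861 ≈ 1.4006e+5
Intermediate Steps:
F(P) = -4 (F(P) = -5 + P/P = -5 + 1 = -4)
B = 14658 (B = 7 - 1*(-14651) = 7 + 14651 = 14658)
W(R, q) = R + q*R² (W(R, q) = R²*q + R = q*R² + R = R + q*R²)
A = 419515/798861 (A = -5 + (-19390/14658 - 20900/(-3052)) = -5 + (-19390*1/14658 - 20900*(-1/3052)) = -5 + (-1385/1047 + 5225/763) = -5 + 4413820/798861 = 419515/798861 ≈ 0.52514)
-W(-187, F(-10)) + A = -(-187)*(1 - 187*(-4)) + 419515/798861 = -(-187)*(1 + 748) + 419515/798861 = -(-187)*749 + 419515/798861 = -1*(-140063) + 419515/798861 = 140063 + 419515/798861 = 111891287758/798861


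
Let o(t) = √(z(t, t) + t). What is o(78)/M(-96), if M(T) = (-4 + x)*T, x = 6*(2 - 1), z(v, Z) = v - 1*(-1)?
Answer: -√157/192 ≈ -0.065260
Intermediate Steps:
z(v, Z) = 1 + v (z(v, Z) = v + 1 = 1 + v)
x = 6 (x = 6*1 = 6)
M(T) = 2*T (M(T) = (-4 + 6)*T = 2*T)
o(t) = √(1 + 2*t) (o(t) = √((1 + t) + t) = √(1 + 2*t))
o(78)/M(-96) = √(1 + 2*78)/((2*(-96))) = √(1 + 156)/(-192) = √157*(-1/192) = -√157/192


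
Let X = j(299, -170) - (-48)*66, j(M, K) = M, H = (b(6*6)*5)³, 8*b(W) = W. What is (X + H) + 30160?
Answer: 360141/8 ≈ 45018.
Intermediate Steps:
b(W) = W/8
H = 91125/8 (H = (((6*6)/8)*5)³ = (((⅛)*36)*5)³ = ((9/2)*5)³ = (45/2)³ = 91125/8 ≈ 11391.)
X = 3467 (X = 299 - (-48)*66 = 299 - 1*(-3168) = 299 + 3168 = 3467)
(X + H) + 30160 = (3467 + 91125/8) + 30160 = 118861/8 + 30160 = 360141/8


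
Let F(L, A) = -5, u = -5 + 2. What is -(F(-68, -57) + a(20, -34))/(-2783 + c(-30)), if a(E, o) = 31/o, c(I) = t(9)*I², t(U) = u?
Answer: -201/186422 ≈ -0.0010782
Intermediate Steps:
u = -3
t(U) = -3
c(I) = -3*I²
-(F(-68, -57) + a(20, -34))/(-2783 + c(-30)) = -(-5 + 31/(-34))/(-2783 - 3*(-30)²) = -(-5 + 31*(-1/34))/(-2783 - 3*900) = -(-5 - 31/34)/(-2783 - 2700) = -(-201)/(34*(-5483)) = -(-201)*(-1)/(34*5483) = -1*201/186422 = -201/186422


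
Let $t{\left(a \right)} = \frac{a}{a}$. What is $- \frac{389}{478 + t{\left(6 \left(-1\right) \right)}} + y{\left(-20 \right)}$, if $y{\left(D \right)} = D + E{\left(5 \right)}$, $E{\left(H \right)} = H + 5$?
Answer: $- \frac{5179}{479} \approx -10.812$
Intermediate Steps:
$t{\left(a \right)} = 1$
$E{\left(H \right)} = 5 + H$
$y{\left(D \right)} = 10 + D$ ($y{\left(D \right)} = D + \left(5 + 5\right) = D + 10 = 10 + D$)
$- \frac{389}{478 + t{\left(6 \left(-1\right) \right)}} + y{\left(-20 \right)} = - \frac{389}{478 + 1} + \left(10 - 20\right) = - \frac{389}{479} - 10 = - \frac{5179}{479}$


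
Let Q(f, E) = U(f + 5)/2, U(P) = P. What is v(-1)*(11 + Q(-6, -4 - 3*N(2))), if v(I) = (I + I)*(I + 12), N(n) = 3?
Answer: -231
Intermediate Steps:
Q(f, E) = 5/2 + f/2 (Q(f, E) = (f + 5)/2 = (5 + f)*(1/2) = 5/2 + f/2)
v(I) = 2*I*(12 + I) (v(I) = (2*I)*(12 + I) = 2*I*(12 + I))
v(-1)*(11 + Q(-6, -4 - 3*N(2))) = (2*(-1)*(12 - 1))*(11 + (5/2 + (1/2)*(-6))) = (2*(-1)*11)*(11 + (5/2 - 3)) = -22*(11 - 1/2) = -22*21/2 = -231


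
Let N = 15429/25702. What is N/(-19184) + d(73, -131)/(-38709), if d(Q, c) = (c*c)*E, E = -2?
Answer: 1538404918085/1735103364192 ≈ 0.88664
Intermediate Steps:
N = 15429/25702 (N = 15429*(1/25702) = 15429/25702 ≈ 0.60030)
d(Q, c) = -2*c² (d(Q, c) = (c*c)*(-2) = c²*(-2) = -2*c²)
N/(-19184) + d(73, -131)/(-38709) = (15429/25702)/(-19184) - 2*(-131)²/(-38709) = (15429/25702)*(-1/19184) - 2*17161*(-1/38709) = -15429/493067168 - 34322*(-1/38709) = -15429/493067168 + 34322/38709 = 1538404918085/1735103364192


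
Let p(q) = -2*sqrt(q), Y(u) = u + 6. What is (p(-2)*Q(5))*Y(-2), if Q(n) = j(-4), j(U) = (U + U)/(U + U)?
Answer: -8*I*sqrt(2) ≈ -11.314*I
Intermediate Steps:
Y(u) = 6 + u
j(U) = 1 (j(U) = (2*U)/((2*U)) = (2*U)*(1/(2*U)) = 1)
Q(n) = 1
(p(-2)*Q(5))*Y(-2) = (-2*I*sqrt(2)*1)*(6 - 2) = (-2*I*sqrt(2)*1)*4 = -2*I*sqrt(2)*4 = -8*I*sqrt(2)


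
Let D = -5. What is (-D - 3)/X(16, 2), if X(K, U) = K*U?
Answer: 1/16 ≈ 0.062500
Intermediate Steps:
(-D - 3)/X(16, 2) = (-1*(-5) - 3)/((16*2)) = (5 - 3)/32 = 2*(1/32) = 1/16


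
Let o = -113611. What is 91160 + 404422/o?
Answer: 10356374338/113611 ≈ 91157.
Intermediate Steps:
91160 + 404422/o = 91160 + 404422/(-113611) = 91160 + 404422*(-1/113611) = 91160 - 404422/113611 = 10356374338/113611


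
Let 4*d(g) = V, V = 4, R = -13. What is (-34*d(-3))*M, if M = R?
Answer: 442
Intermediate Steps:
M = -13
d(g) = 1 (d(g) = (1/4)*4 = 1)
(-34*d(-3))*M = -34*1*(-13) = -34*(-13) = 442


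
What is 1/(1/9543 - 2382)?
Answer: -9543/22731425 ≈ -0.00041982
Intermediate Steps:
1/(1/9543 - 2382) = 1/(-22731425/9543) = -9543/22731425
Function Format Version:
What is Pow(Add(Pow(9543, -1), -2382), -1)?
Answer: Rational(-9543, 22731425) ≈ -0.00041982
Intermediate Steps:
Pow(Add(Pow(9543, -1), -2382), -1) = Pow(Add(Rational(1, 9543), -2382), -1) = Pow(Rational(-22731425, 9543), -1) = Rational(-9543, 22731425)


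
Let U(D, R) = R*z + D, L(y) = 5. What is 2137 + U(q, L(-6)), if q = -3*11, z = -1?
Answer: 2099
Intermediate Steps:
q = -33
U(D, R) = D - R (U(D, R) = R*(-1) + D = -R + D = D - R)
2137 + U(q, L(-6)) = 2137 + (-33 - 1*5) = 2137 + (-33 - 5) = 2137 - 38 = 2099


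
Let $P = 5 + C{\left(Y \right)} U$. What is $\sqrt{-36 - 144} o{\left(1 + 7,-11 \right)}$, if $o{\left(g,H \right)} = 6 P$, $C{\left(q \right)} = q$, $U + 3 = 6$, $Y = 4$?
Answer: $612 i \sqrt{5} \approx 1368.5 i$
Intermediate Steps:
$U = 3$ ($U = -3 + 6 = 3$)
$P = 17$ ($P = 5 + 4 \cdot 3 = 5 + 12 = 17$)
$o{\left(g,H \right)} = 102$ ($o{\left(g,H \right)} = 6 \cdot 17 = 102$)
$\sqrt{-36 - 144} o{\left(1 + 7,-11 \right)} = \sqrt{-36 - 144} \cdot 102 = \sqrt{-180} \cdot 102 = 6 i \sqrt{5} \cdot 102 = 612 i \sqrt{5}$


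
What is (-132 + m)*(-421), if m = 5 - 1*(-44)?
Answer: 34943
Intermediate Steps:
m = 49 (m = 5 + 44 = 49)
(-132 + m)*(-421) = (-132 + 49)*(-421) = -83*(-421) = 34943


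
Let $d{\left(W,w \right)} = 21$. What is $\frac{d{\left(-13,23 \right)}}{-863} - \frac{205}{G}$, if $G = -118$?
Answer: $\frac{174437}{101834} \approx 1.713$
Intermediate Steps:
$\frac{d{\left(-13,23 \right)}}{-863} - \frac{205}{G} = \frac{21}{-863} - \frac{205}{-118} = 21 \left(- \frac{1}{863}\right) - - \frac{205}{118} = - \frac{21}{863} + \frac{205}{118} = \frac{174437}{101834}$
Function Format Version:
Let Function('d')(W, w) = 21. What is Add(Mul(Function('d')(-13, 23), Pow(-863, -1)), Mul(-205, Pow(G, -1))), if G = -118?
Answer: Rational(174437, 101834) ≈ 1.7130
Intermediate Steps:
Add(Mul(Function('d')(-13, 23), Pow(-863, -1)), Mul(-205, Pow(G, -1))) = Add(Mul(21, Pow(-863, -1)), Mul(-205, Pow(-118, -1))) = Add(Mul(21, Rational(-1, 863)), Mul(-205, Rational(-1, 118))) = Add(Rational(-21, 863), Rational(205, 118)) = Rational(174437, 101834)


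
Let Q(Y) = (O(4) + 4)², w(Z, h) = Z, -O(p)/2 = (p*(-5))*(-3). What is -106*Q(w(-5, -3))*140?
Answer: -199687040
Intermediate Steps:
O(p) = -30*p (O(p) = -2*p*(-5)*(-3) = -2*(-5*p)*(-3) = -30*p)
Q(Y) = 13456 (Q(Y) = (-30*4 + 4)² = (-120 + 4)² = (-116)² = 13456)
-106*Q(w(-5, -3))*140 = -106*13456*140 = -1426336*140 = -199687040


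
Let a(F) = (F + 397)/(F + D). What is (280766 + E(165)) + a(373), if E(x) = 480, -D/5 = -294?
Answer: 518337148/1843 ≈ 2.8125e+5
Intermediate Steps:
D = 1470 (D = -5*(-294) = 1470)
a(F) = (397 + F)/(1470 + F) (a(F) = (F + 397)/(F + 1470) = (397 + F)/(1470 + F))
(280766 + E(165)) + a(373) = (280766 + 480) + (397 + 373)/(1470 + 373) = 281246 + 770/1843 = 518337148/1843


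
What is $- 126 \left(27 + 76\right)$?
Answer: $-12978$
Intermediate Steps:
$- 126 \left(27 + 76\right) = \left(-126\right) 103 = -12978$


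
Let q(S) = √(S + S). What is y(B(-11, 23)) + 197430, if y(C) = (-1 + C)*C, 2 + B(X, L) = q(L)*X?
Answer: 203002 + 55*√46 ≈ 2.0338e+5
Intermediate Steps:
q(S) = √2*√S (q(S) = √(2*S) = √2*√S)
B(X, L) = -2 + X*√2*√L (B(X, L) = -2 + (√2*√L)*X = -2 + X*√2*√L)
y(C) = C*(-1 + C)
y(B(-11, 23)) + 197430 = (-2 - 11*√2*√23)*(-1 + (-2 - 11*√2*√23)) + 197430 = (-2 - 11*√46)*(-1 + (-2 - 11*√46)) + 197430 = (-2 - 11*√46)*(-3 - 11*√46) + 197430 = (-3 - 11*√46)*(-2 - 11*√46) + 197430 = 197430 + (-3 - 11*√46)*(-2 - 11*√46)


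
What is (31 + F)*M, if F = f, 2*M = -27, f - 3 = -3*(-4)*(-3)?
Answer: 27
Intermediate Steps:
f = -33 (f = 3 - 3*(-4)*(-3) = 3 + 12*(-3) = 3 - 36 = -33)
M = -27/2 (M = (½)*(-27) = -27/2 ≈ -13.500)
F = -33
(31 + F)*M = (31 - 33)*(-27/2) = -2*(-27/2) = 27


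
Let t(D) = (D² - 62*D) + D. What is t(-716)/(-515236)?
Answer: -139083/128809 ≈ -1.0798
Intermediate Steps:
t(D) = D² - 61*D
t(-716)/(-515236) = -716*(-61 - 716)/(-515236) = -716*(-777)*(-1/515236) = 556332*(-1/515236) = -139083/128809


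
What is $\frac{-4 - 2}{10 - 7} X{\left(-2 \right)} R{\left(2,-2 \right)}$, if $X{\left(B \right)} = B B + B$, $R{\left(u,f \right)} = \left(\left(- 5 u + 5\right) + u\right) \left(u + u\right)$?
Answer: $48$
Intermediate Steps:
$R{\left(u,f \right)} = 2 u \left(5 - 4 u\right)$ ($R{\left(u,f \right)} = \left(\left(5 - 5 u\right) + u\right) 2 u = \left(5 - 4 u\right) 2 u = 2 u \left(5 - 4 u\right)$)
$X{\left(B \right)} = B + B^{2}$ ($X{\left(B \right)} = B^{2} + B = B + B^{2}$)
$\frac{-4 - 2}{10 - 7} X{\left(-2 \right)} R{\left(2,-2 \right)} = \frac{-4 - 2}{10 - 7} \left(- 2 \left(1 - 2\right)\right) 2 \cdot 2 \left(5 - 8\right) = - \frac{6}{3} \left(\left(-2\right) \left(-1\right)\right) 2 \cdot 2 \left(5 - 8\right) = \left(-6\right) \frac{1}{3} \cdot 2 \cdot 2 \cdot 2 \left(-3\right) = \left(-2\right) 2 \left(-12\right) = \left(-4\right) \left(-12\right) = 48$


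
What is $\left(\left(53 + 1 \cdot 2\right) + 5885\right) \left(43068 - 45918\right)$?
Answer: $-16929000$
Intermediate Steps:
$\left(\left(53 + 1 \cdot 2\right) + 5885\right) \left(43068 - 45918\right) = \left(\left(53 + 2\right) + 5885\right) \left(-2850\right) = \left(55 + 5885\right) \left(-2850\right) = 5940 \left(-2850\right) = -16929000$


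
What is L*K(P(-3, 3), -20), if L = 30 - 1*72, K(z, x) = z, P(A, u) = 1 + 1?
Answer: -84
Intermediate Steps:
P(A, u) = 2
L = -42 (L = 30 - 72 = -42)
L*K(P(-3, 3), -20) = -42*2 = -84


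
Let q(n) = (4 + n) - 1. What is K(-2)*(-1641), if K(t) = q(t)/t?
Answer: 1641/2 ≈ 820.50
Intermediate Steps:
q(n) = 3 + n
K(t) = (3 + t)/t
K(-2)*(-1641) = ((3 - 2)/(-2))*(-1641) = -1/2*1*(-1641) = -1/2*(-1641) = 1641/2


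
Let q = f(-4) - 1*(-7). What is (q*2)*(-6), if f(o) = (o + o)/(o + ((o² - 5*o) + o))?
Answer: -564/7 ≈ -80.571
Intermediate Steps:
f(o) = 2*o/(o² - 3*o) (f(o) = (2*o)/(o + (o² - 4*o)) = (2*o)/(o² - 3*o) = 2*o/(o² - 3*o))
q = 47/7 (q = 2/(-3 - 4) - 1*(-7) = 2/(-7) + 7 = 2*(-⅐) + 7 = -2/7 + 7 = 47/7 ≈ 6.7143)
(q*2)*(-6) = ((47/7)*2)*(-6) = (94/7)*(-6) = -564/7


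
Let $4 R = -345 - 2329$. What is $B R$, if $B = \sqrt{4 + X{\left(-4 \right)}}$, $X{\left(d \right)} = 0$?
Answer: $-1337$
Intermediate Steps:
$R = - \frac{1337}{2}$ ($R = \frac{-345 - 2329}{4} = \frac{1}{4} \left(-2674\right) = - \frac{1337}{2} \approx -668.5$)
$B = 2$ ($B = \sqrt{4 + 0} = \sqrt{4} = 2$)
$B R = 2 \left(- \frac{1337}{2}\right) = -1337$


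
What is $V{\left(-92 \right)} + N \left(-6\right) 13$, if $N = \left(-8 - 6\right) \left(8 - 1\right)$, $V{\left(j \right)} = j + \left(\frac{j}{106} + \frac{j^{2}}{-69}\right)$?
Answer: $\frac{1181126}{159} \approx 7428.5$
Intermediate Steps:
$V{\left(j \right)} = - \frac{j^{2}}{69} + \frac{107 j}{106}$ ($V{\left(j \right)} = j + \left(j \frac{1}{106} + j^{2} \left(- \frac{1}{69}\right)\right) = j - \left(- \frac{j}{106} + \frac{j^{2}}{69}\right) = - \frac{j^{2}}{69} + \frac{107 j}{106}$)
$N = -98$ ($N = \left(-14\right) 7 = -98$)
$V{\left(-92 \right)} + N \left(-6\right) 13 = \frac{1}{7314} \left(-92\right) \left(7383 - -9752\right) + \left(-98\right) \left(-6\right) 13 = \frac{1}{7314} \left(-92\right) \left(7383 + 9752\right) + 588 \cdot 13 = \frac{1}{7314} \left(-92\right) 17135 + 7644 = - \frac{34270}{159} + 7644 = \frac{1181126}{159}$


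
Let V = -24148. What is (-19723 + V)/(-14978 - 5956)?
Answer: 43871/20934 ≈ 2.0957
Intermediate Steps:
(-19723 + V)/(-14978 - 5956) = (-19723 - 24148)/(-14978 - 5956) = -43871/(-20934) = -43871*(-1/20934) = 43871/20934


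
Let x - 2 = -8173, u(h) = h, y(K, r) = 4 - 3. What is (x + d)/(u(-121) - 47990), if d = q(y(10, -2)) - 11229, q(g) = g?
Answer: 19399/48111 ≈ 0.40321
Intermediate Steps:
y(K, r) = 1
x = -8171 (x = 2 - 8173 = -8171)
d = -11228 (d = 1 - 11229 = -11228)
(x + d)/(u(-121) - 47990) = (-8171 - 11228)/(-121 - 47990) = -19399/(-48111) = -19399*(-1/48111) = 19399/48111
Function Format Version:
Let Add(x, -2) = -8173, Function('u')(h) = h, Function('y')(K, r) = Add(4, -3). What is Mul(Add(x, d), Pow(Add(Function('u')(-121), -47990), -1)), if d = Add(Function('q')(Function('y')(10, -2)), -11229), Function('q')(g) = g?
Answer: Rational(19399, 48111) ≈ 0.40321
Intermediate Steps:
Function('y')(K, r) = 1
x = -8171 (x = Add(2, -8173) = -8171)
d = -11228 (d = Add(1, -11229) = -11228)
Mul(Add(x, d), Pow(Add(Function('u')(-121), -47990), -1)) = Mul(Add(-8171, -11228), Pow(Add(-121, -47990), -1)) = Mul(-19399, Pow(-48111, -1)) = Mul(-19399, Rational(-1, 48111)) = Rational(19399, 48111)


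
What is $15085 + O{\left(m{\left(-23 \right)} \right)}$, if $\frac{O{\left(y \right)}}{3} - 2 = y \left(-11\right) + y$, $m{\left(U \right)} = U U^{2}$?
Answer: $380101$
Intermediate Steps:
$m{\left(U \right)} = U^{3}$
$O{\left(y \right)} = 6 - 30 y$ ($O{\left(y \right)} = 6 + 3 \left(y \left(-11\right) + y\right) = 6 + 3 \left(- 11 y + y\right) = 6 + 3 \left(- 10 y\right) = 6 - 30 y$)
$15085 + O{\left(m{\left(-23 \right)} \right)} = 15085 - \left(-6 + 30 \left(-23\right)^{3}\right) = 15085 + \left(6 - -365010\right) = 15085 + \left(6 + 365010\right) = 15085 + 365016 = 380101$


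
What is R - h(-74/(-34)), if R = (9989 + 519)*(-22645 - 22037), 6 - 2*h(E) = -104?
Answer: -469518511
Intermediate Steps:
h(E) = 55 (h(E) = 3 - 1/2*(-104) = 3 + 52 = 55)
R = -469518456 (R = 10508*(-44682) = -469518456)
R - h(-74/(-34)) = -469518456 - 1*55 = -469518456 - 55 = -469518511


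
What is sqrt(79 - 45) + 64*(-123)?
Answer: -7872 + sqrt(34) ≈ -7866.2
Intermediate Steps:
sqrt(79 - 45) + 64*(-123) = sqrt(34) - 7872 = -7872 + sqrt(34)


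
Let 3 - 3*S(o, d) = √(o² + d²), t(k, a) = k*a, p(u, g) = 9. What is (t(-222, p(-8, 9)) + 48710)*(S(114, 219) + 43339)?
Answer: 2024498080 - 46712*√6773 ≈ 2.0207e+9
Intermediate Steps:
t(k, a) = a*k
S(o, d) = 1 - √(d² + o²)/3 (S(o, d) = 1 - √(o² + d²)/3 = 1 - √(d² + o²)/3)
(t(-222, p(-8, 9)) + 48710)*(S(114, 219) + 43339) = (9*(-222) + 48710)*((1 - √(219² + 114²)/3) + 43339) = (-1998 + 48710)*((1 - √(47961 + 12996)/3) + 43339) = 46712*((1 - √6773) + 43339) = 46712*(43340 - √6773) = 2024498080 - 46712*√6773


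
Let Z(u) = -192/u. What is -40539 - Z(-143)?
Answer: -5797269/143 ≈ -40540.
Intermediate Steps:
-40539 - Z(-143) = -40539 - (-192)/(-143) = -40539 - (-192)*(-1)/143 = -40539 - 1*192/143 = -40539 - 192/143 = -5797269/143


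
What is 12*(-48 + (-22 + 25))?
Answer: -540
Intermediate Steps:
12*(-48 + (-22 + 25)) = 12*(-48 + 3) = 12*(-45) = -540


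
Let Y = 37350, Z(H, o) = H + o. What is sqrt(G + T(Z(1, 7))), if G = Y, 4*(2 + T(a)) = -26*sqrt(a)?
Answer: sqrt(37348 - 13*sqrt(2)) ≈ 193.21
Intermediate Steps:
T(a) = -2 - 13*sqrt(a)/2 (T(a) = -2 + (-26*sqrt(a))/4 = -2 - 13*sqrt(a)/2)
G = 37350
sqrt(G + T(Z(1, 7))) = sqrt(37350 + (-2 - 13*sqrt(1 + 7)/2)) = sqrt(37350 + (-2 - 13*sqrt(2))) = sqrt(37348 - 13*sqrt(2))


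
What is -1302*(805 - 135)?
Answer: -872340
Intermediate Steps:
-1302*(805 - 135) = -1302*670 = -1*872340 = -872340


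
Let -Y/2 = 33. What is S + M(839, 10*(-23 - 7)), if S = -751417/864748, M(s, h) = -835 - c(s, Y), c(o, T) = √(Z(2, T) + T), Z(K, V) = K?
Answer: -722815997/864748 - 8*I ≈ -835.87 - 8.0*I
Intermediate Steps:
Y = -66 (Y = -2*33 = -66)
c(o, T) = √(2 + T)
M(s, h) = -835 - 8*I (M(s, h) = -835 - √(2 - 66) = -835 - √(-64) = -835 - 8*I)
S = -751417/864748 (S = -751417*1/864748 = -751417/864748 ≈ -0.86894)
S + M(839, 10*(-23 - 7)) = -751417/864748 + (-835 - 8*I) = -722815997/864748 - 8*I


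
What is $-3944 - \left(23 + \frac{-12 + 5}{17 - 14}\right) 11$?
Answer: $- \frac{12514}{3} \approx -4171.3$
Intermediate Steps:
$-3944 - \left(23 + \frac{-12 + 5}{17 - 14}\right) 11 = -3944 - \left(23 - \frac{7}{3}\right) 11 = -3944 - \frac{62}{3} \cdot 11 = -3944 - \frac{682}{3} = - \frac{12514}{3}$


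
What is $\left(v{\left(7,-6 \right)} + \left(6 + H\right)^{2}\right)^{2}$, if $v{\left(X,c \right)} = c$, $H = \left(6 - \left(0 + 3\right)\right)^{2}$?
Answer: $47961$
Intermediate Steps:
$H = 9$ ($H = \left(6 - 3\right)^{2} = 3^{2} = 9$)
$\left(v{\left(7,-6 \right)} + \left(6 + H\right)^{2}\right)^{2} = \left(-6 + \left(6 + 9\right)^{2}\right)^{2} = \left(-6 + 15^{2}\right)^{2} = \left(-6 + 225\right)^{2} = 219^{2} = 47961$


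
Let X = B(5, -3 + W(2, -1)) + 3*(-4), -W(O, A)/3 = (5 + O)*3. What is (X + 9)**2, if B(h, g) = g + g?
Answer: 18225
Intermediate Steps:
W(O, A) = -45 - 9*O (W(O, A) = -3*(5 + O)*3 = -3*(15 + 3*O) = -45 - 9*O)
B(h, g) = 2*g
X = -144 (X = 2*(-3 + (-45 - 9*2)) + 3*(-4) = 2*(-3 + (-45 - 18)) - 12 = 2*(-3 - 63) - 12 = 2*(-66) - 12 = -132 - 12 = -144)
(X + 9)**2 = (-144 + 9)**2 = (-135)**2 = 18225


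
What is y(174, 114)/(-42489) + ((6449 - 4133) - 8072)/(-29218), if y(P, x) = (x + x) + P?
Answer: 38803508/206907267 ≈ 0.18754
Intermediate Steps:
y(P, x) = P + 2*x (y(P, x) = 2*x + P = P + 2*x)
y(174, 114)/(-42489) + ((6449 - 4133) - 8072)/(-29218) = (174 + 2*114)/(-42489) + ((6449 - 4133) - 8072)/(-29218) = (174 + 228)*(-1/42489) + (2316 - 8072)*(-1/29218) = 402*(-1/42489) - 5756*(-1/29218) = -134/14163 + 2878/14609 = 38803508/206907267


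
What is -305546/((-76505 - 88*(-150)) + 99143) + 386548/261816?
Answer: -2755988513/390956742 ≈ -7.0493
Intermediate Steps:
-305546/((-76505 - 88*(-150)) + 99143) + 386548/261816 = -305546/((-76505 + 13200) + 99143) + 386548*(1/261816) = -305546/(-63305 + 99143) + 96637/65454 = -305546/35838 + 96637/65454 = -305546*1/35838 + 96637/65454 = -152773/17919 + 96637/65454 = -2755988513/390956742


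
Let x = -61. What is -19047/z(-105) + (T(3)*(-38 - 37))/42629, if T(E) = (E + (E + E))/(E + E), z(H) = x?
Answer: 1623895401/5200738 ≈ 312.24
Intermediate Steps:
z(H) = -61
T(E) = 3/2 (T(E) = (E + 2*E)/((2*E)) = (3*E)*(1/(2*E)) = 3/2)
-19047/z(-105) + (T(3)*(-38 - 37))/42629 = -19047/(-61) + (3*(-38 - 37)/2)/42629 = -19047*(-1/61) + ((3/2)*(-75))*(1/42629) = 19047/61 - 225/2*1/42629 = 19047/61 - 225/85258 = 1623895401/5200738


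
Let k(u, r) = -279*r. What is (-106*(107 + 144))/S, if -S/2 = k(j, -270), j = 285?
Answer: 13303/75330 ≈ 0.17660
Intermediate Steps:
S = -150660 (S = -(-558)*(-270) = -2*75330 = -150660)
(-106*(107 + 144))/S = -106*(107 + 144)/(-150660) = -106*251*(-1/150660) = -26606*(-1/150660) = 13303/75330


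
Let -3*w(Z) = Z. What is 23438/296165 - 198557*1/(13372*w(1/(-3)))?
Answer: -528937292209/3960318380 ≈ -133.56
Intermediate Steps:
w(Z) = -Z/3
23438/296165 - 198557*1/(13372*w(1/(-3))) = 23438/296165 - 198557/(13372*(-1/3/(-3))) = 23438*(1/296165) - 198557/(13372*(-1/3*(-1/3))) = 23438/296165 - 198557/(13372*(1/9)) = 23438/296165 - 198557/13372/9 = 23438/296165 - 198557*9/13372 = 23438/296165 - 1787013/13372 = -528937292209/3960318380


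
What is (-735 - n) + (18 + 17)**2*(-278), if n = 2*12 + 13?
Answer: -341322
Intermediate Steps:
n = 37 (n = 24 + 13 = 37)
(-735 - n) + (18 + 17)**2*(-278) = (-735 - 1*37) + (18 + 17)**2*(-278) = (-735 - 37) + 35**2*(-278) = -772 + 1225*(-278) = -772 - 340550 = -341322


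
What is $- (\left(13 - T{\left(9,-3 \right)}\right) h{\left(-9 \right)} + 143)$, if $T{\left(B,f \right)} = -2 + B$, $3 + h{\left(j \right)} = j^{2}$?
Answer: $-611$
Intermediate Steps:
$h{\left(j \right)} = -3 + j^{2}$
$- (\left(13 - T{\left(9,-3 \right)}\right) h{\left(-9 \right)} + 143) = - (\left(13 - \left(-2 + 9\right)\right) \left(-3 + \left(-9\right)^{2}\right) + 143) = - (\left(13 - 7\right) \left(-3 + 81\right) + 143) = - (\left(13 - 7\right) 78 + 143) = - (6 \cdot 78 + 143) = - (468 + 143) = \left(-1\right) 611 = -611$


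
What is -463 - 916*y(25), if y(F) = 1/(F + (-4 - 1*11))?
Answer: -2773/5 ≈ -554.60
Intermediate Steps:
y(F) = 1/(-15 + F) (y(F) = 1/(F + (-4 - 11)) = 1/(F - 15) = 1/(-15 + F))
-463 - 916*y(25) = -463 - 916/(-15 + 25) = -463 - 916/10 = -463 - 916*⅒ = -463 - 458/5 = -2773/5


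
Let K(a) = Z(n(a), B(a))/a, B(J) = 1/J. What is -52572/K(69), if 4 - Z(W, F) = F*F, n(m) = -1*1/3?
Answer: -17270375148/19043 ≈ -9.0692e+5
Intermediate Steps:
n(m) = -⅓ (n(m) = -1*⅓ = -⅓)
Z(W, F) = 4 - F² (Z(W, F) = 4 - F*F = 4 - F²)
K(a) = (4 - 1/a²)/a (K(a) = (4 - (1/a)²)/a = (4 - 1/a²)/a)
-52572/K(69) = -52572/(-1/69³ + 4/69) = -52572/(-1*1/328509 + 4*(1/69)) = -52572/(-1/328509 + 4/69) = -52572/19043/328509 = -52572*328509/19043 = -17270375148/19043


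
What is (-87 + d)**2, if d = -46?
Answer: 17689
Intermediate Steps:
(-87 + d)**2 = (-87 - 46)**2 = (-133)**2 = 17689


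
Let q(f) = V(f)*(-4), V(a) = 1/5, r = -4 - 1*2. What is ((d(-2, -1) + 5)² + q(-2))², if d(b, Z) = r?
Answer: 1/25 ≈ 0.040000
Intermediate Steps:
r = -6 (r = -4 - 2 = -6)
d(b, Z) = -6
V(a) = ⅕
q(f) = -⅘ (q(f) = (⅕)*(-4) = -⅘)
((d(-2, -1) + 5)² + q(-2))² = ((-6 + 5)² - ⅘)² = ((-1)² - ⅘)² = (1 - ⅘)² = (⅕)² = 1/25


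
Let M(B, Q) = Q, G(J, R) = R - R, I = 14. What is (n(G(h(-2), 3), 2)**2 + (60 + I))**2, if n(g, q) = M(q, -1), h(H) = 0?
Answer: 5625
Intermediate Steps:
G(J, R) = 0
n(g, q) = -1
(n(G(h(-2), 3), 2)**2 + (60 + I))**2 = ((-1)**2 + (60 + 14))**2 = (1 + 74)**2 = 75**2 = 5625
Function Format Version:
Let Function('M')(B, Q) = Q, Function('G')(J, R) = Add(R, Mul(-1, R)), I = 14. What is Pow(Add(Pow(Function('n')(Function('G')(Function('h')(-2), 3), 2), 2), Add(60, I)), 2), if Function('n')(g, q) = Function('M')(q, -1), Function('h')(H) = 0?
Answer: 5625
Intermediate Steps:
Function('G')(J, R) = 0
Function('n')(g, q) = -1
Pow(Add(Pow(Function('n')(Function('G')(Function('h')(-2), 3), 2), 2), Add(60, I)), 2) = Pow(Add(Pow(-1, 2), Add(60, 14)), 2) = Pow(Add(1, 74), 2) = Pow(75, 2) = 5625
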